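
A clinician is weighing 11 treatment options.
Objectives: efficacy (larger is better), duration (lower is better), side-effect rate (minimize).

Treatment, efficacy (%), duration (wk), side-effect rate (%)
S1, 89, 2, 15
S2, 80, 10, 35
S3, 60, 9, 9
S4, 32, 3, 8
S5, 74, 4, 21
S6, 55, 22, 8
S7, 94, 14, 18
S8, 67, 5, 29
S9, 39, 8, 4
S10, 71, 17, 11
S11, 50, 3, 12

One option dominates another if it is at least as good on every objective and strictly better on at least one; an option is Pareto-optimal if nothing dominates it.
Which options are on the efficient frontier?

S1: not dominated (best duration).
S2: dominated by S1 (efficacy 89≥80, duration 2≤10, side-effect rate 15≤35).
S3: not dominated.
S4: not dominated.
S5: dominated by S1 (efficacy 89≥74, duration 2≤4, side-effect rate 15≤21).
S6: not dominated.
S7: not dominated (best efficacy).
S8: dominated by S1 (efficacy 89≥67, duration 2≤5, side-effect rate 15≤29).
S9: not dominated (best side-effect rate).
S10: not dominated.
S11: not dominated.

S1, S3, S4, S6, S7, S9, S10, S11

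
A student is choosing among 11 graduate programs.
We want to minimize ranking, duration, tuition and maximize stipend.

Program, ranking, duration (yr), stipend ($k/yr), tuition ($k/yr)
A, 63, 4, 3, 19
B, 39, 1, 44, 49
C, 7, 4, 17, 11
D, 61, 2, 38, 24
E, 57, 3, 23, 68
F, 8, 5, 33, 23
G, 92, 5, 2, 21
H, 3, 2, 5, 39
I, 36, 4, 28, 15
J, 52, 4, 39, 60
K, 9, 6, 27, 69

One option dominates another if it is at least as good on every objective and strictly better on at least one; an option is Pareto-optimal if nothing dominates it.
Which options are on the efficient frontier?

B, C, D, F, H, I

A: dominated by C (ranking 7≤63, duration 4≤4, stipend 17≥3, tuition 11≤19).
B: not dominated (best duration).
C: not dominated (best tuition).
D: not dominated.
E: dominated by B (ranking 39≤57, duration 1≤3, stipend 44≥23, tuition 49≤68).
F: not dominated.
G: dominated by A (ranking 63≤92, duration 4≤5, stipend 3≥2, tuition 19≤21).
H: not dominated (best ranking).
I: not dominated.
J: dominated by B (ranking 39≤52, duration 1≤4, stipend 44≥39, tuition 49≤60).
K: dominated by F (ranking 8≤9, duration 5≤6, stipend 33≥27, tuition 23≤69).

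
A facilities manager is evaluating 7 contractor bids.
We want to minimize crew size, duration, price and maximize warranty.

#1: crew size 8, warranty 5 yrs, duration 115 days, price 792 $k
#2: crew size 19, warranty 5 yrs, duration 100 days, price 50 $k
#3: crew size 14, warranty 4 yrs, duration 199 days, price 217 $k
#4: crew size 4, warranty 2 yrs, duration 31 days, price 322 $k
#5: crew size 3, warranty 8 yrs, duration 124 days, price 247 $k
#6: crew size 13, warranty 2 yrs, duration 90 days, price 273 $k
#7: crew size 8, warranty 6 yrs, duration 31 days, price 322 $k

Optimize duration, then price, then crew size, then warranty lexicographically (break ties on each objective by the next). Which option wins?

First minimize duration: best is 31, kept {#4, #7}.
Then minimize price: best is 322, kept {#4, #7}.
Then minimize crew size: best is 4, kept {#4}.

#4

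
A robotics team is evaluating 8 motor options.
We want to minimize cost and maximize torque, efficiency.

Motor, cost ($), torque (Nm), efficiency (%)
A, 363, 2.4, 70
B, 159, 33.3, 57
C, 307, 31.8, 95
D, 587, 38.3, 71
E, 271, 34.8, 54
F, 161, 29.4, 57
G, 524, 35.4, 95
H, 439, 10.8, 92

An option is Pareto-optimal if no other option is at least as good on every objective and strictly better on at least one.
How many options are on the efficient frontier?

5

A: dominated by C (cost 307≤363, torque 31.8≥2.4, efficiency 95≥70).
B: not dominated (best cost).
C: not dominated.
D: not dominated (best torque).
E: not dominated.
F: dominated by B (cost 159≤161, torque 33.3≥29.4, efficiency 57≥57).
G: not dominated.
H: dominated by C (cost 307≤439, torque 31.8≥10.8, efficiency 95≥92).
Pareto-optimal: B, C, D, E, G → 5.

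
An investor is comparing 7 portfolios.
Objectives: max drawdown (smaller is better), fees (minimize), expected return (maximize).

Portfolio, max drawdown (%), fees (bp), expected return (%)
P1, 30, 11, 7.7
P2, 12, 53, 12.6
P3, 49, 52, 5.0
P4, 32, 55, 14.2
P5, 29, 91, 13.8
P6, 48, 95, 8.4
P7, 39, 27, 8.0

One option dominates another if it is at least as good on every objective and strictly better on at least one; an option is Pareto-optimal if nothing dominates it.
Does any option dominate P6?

Yes

P2 vs P6: max drawdown 12≤48, fees 53≤95, expected return 12.6≥8.4 — P2 is at least as good on every objective and strictly better on at least one, so P2 dominates P6.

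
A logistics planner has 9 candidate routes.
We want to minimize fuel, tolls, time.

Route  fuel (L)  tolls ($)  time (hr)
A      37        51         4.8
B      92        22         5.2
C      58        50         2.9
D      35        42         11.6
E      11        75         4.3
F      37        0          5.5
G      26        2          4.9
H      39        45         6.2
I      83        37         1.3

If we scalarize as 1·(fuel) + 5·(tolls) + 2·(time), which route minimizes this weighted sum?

G

A: 1·37 + 5·51 + 2·4.8 = 301.6
B: 1·92 + 5·22 + 2·5.2 = 212.4
C: 1·58 + 5·50 + 2·2.9 = 313.8
D: 1·35 + 5·42 + 2·11.6 = 268.2
E: 1·11 + 5·75 + 2·4.3 = 394.6
F: 1·37 + 5·0 + 2·5.5 = 48.0
G: 1·26 + 5·2 + 2·4.9 = 45.8
H: 1·39 + 5·45 + 2·6.2 = 276.4
I: 1·83 + 5·37 + 2·1.3 = 270.6
Lowest: G at 45.8.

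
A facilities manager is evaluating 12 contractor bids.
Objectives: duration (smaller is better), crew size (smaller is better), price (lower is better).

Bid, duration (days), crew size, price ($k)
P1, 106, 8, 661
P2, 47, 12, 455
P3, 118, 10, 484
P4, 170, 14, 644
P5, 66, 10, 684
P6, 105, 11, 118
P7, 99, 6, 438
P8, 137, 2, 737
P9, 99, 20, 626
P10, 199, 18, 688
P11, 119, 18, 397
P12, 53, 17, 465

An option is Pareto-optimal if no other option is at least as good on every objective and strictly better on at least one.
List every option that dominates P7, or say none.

none

P1: worse on duration (106 vs 99).
P2: worse on crew size (12 vs 6).
P3: worse on duration (118 vs 99).
P4: worse on duration (170 vs 99).
P5: worse on crew size (10 vs 6).
P6: worse on duration (105 vs 99).
P8: worse on duration (137 vs 99).
P9: worse on crew size (20 vs 6).
P10: worse on duration (199 vs 99).
P11: worse on duration (119 vs 99).
P12: worse on crew size (17 vs 6).
No option dominates P7.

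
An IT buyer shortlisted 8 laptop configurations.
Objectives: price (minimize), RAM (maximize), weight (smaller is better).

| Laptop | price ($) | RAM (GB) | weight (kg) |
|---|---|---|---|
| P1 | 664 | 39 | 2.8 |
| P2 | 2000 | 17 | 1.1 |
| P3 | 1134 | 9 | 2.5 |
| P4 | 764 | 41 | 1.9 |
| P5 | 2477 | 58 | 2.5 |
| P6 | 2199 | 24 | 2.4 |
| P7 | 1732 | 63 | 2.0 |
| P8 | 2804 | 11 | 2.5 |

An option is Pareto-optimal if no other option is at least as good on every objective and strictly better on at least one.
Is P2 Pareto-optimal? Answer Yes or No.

Yes

P1: worse on weight (2.8 vs 1.1).
P3: worse on RAM (9 vs 17).
P4: worse on weight (1.9 vs 1.1).
P5: worse on price (2477 vs 2000).
P6: worse on price (2199 vs 2000).
P7: worse on weight (2.0 vs 1.1).
P8: worse on price (2804 vs 2000).
No option is at least as good as P2 on every objective and strictly better on one.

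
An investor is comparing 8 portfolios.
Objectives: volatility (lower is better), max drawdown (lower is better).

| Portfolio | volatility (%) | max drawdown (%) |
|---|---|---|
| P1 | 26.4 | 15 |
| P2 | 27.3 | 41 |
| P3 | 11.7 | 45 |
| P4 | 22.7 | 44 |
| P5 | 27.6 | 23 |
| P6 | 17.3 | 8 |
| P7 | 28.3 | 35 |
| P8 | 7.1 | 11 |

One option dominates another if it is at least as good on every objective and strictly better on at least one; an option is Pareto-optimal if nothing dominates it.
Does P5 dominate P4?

P5 vs P4: P5 is worse on volatility (27.6 vs 22.7), so it does not dominate P4.

No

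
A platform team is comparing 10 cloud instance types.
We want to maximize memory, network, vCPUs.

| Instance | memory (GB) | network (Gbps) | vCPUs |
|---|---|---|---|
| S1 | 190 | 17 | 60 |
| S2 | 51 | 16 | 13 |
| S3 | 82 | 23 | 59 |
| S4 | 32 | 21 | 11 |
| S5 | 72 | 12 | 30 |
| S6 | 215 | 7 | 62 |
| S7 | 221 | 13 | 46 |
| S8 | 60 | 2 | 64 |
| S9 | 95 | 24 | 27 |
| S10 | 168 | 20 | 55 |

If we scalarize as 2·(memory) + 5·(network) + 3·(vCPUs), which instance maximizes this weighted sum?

S1: 2·190 + 5·17 + 3·60 = 645
S2: 2·51 + 5·16 + 3·13 = 221
S3: 2·82 + 5·23 + 3·59 = 456
S4: 2·32 + 5·21 + 3·11 = 202
S5: 2·72 + 5·12 + 3·30 = 294
S6: 2·215 + 5·7 + 3·62 = 651
S7: 2·221 + 5·13 + 3·46 = 645
S8: 2·60 + 5·2 + 3·64 = 322
S9: 2·95 + 5·24 + 3·27 = 391
S10: 2·168 + 5·20 + 3·55 = 601
Highest: S6 at 651.

S6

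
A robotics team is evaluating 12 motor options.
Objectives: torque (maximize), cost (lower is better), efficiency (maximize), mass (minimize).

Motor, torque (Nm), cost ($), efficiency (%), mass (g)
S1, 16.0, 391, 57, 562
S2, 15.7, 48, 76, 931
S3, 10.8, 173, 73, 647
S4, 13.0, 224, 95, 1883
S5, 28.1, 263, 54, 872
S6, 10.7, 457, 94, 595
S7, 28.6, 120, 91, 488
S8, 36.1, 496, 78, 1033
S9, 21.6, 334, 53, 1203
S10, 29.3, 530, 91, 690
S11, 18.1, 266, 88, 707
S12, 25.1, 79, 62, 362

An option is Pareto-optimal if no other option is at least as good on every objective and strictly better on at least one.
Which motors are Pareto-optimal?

S1: dominated by S7 (torque 28.6≥16.0, cost 120≤391, efficiency 91≥57, mass 488≤562).
S2: not dominated (best cost).
S3: dominated by S7 (torque 28.6≥10.8, cost 120≤173, efficiency 91≥73, mass 488≤647).
S4: not dominated (best efficiency).
S5: dominated by S7 (torque 28.6≥28.1, cost 120≤263, efficiency 91≥54, mass 488≤872).
S6: not dominated.
S7: not dominated.
S8: not dominated (best torque).
S9: dominated by S5 (torque 28.1≥21.6, cost 263≤334, efficiency 54≥53, mass 872≤1203).
S10: not dominated.
S11: dominated by S7 (torque 28.6≥18.1, cost 120≤266, efficiency 91≥88, mass 488≤707).
S12: not dominated (best mass).

S2, S4, S6, S7, S8, S10, S12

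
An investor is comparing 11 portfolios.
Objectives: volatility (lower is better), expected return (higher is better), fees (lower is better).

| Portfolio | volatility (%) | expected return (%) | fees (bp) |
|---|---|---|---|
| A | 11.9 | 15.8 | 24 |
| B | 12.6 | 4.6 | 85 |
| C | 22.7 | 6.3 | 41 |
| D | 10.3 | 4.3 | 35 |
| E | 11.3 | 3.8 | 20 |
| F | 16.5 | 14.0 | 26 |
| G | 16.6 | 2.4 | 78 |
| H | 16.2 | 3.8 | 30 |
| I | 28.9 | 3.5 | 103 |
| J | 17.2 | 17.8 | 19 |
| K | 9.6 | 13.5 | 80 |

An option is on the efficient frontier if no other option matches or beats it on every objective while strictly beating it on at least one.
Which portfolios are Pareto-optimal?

A: not dominated.
B: dominated by A (volatility 11.9≤12.6, expected return 15.8≥4.6, fees 24≤85).
C: dominated by A (volatility 11.9≤22.7, expected return 15.8≥6.3, fees 24≤41).
D: not dominated.
E: not dominated.
F: dominated by A (volatility 11.9≤16.5, expected return 15.8≥14.0, fees 24≤26).
G: dominated by A (volatility 11.9≤16.6, expected return 15.8≥2.4, fees 24≤78).
H: dominated by A (volatility 11.9≤16.2, expected return 15.8≥3.8, fees 24≤30).
I: dominated by A (volatility 11.9≤28.9, expected return 15.8≥3.5, fees 24≤103).
J: not dominated (best expected return).
K: not dominated (best volatility).

A, D, E, J, K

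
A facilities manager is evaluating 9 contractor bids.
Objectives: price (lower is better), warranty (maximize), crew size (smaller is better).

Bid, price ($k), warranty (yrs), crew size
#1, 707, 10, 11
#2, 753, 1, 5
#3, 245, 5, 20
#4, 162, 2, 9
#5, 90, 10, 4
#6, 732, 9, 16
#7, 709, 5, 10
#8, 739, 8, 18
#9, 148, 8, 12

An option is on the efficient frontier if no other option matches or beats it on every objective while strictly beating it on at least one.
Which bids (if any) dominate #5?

#1: worse on price (707 vs 90).
#2: worse on price (753 vs 90).
#3: worse on price (245 vs 90).
#4: worse on price (162 vs 90).
#6: worse on price (732 vs 90).
#7: worse on price (709 vs 90).
#8: worse on price (739 vs 90).
#9: worse on price (148 vs 90).
No option dominates #5.

none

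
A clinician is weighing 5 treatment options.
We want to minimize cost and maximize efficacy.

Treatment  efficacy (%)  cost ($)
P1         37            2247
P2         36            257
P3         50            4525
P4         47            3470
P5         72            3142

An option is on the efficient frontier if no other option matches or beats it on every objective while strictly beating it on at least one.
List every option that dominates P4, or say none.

P5

P5: efficacy 72≥47, cost 3142≤3470 — dominates P4.
Others (P1, P2, P3) are each worse than P4 on at least one objective.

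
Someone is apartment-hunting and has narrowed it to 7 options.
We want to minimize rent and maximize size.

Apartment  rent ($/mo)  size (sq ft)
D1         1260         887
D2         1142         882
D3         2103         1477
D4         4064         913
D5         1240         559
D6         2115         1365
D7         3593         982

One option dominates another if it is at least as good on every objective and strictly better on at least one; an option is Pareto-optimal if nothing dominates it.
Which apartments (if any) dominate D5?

D2: rent 1142≤1240, size 882≥559 — dominates D5.
Others (D1, D3, D4, D6, D7) are each worse than D5 on at least one objective.

D2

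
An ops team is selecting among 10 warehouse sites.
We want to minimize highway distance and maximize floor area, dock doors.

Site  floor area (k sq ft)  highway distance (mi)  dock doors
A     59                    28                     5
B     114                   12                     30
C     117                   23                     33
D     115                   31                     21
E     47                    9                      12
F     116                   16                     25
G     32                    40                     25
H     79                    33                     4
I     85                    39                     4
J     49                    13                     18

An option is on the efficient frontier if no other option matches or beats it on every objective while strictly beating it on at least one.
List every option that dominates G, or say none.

B, C, F

B: floor area 114≥32, highway distance 12≤40, dock doors 30≥25 — dominates G.
C: floor area 117≥32, highway distance 23≤40, dock doors 33≥25 — dominates G.
F: floor area 116≥32, highway distance 16≤40, dock doors 25≥25 — dominates G.
Others (A, D, E, H, I, J) are each worse than G on at least one objective.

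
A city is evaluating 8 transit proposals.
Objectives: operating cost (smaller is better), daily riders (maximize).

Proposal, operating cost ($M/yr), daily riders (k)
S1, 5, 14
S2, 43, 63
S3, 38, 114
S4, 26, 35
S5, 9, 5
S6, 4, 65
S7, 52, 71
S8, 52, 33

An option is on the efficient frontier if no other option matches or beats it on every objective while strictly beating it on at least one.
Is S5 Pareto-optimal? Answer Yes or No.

S1 vs S5: operating cost 5≤9, daily riders 14≥5 — S1 is at least as good on every objective and strictly better on at least one, so S1 dominates S5.

No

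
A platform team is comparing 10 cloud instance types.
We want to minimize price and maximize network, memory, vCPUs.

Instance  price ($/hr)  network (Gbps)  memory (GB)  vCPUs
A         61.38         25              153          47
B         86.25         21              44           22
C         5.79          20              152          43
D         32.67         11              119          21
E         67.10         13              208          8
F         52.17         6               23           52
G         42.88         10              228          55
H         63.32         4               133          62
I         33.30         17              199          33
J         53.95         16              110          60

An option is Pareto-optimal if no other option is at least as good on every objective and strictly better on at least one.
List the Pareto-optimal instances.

A, C, E, G, H, I, J

A: not dominated (best network).
B: dominated by A (price 61.38≤86.25, network 25≥21, memory 153≥44, vCPUs 47≥22).
C: not dominated (best price).
D: dominated by C (price 5.79≤32.67, network 20≥11, memory 152≥119, vCPUs 43≥21).
E: not dominated.
F: dominated by G (price 42.88≤52.17, network 10≥6, memory 228≥23, vCPUs 55≥52).
G: not dominated (best memory).
H: not dominated (best vCPUs).
I: not dominated.
J: not dominated.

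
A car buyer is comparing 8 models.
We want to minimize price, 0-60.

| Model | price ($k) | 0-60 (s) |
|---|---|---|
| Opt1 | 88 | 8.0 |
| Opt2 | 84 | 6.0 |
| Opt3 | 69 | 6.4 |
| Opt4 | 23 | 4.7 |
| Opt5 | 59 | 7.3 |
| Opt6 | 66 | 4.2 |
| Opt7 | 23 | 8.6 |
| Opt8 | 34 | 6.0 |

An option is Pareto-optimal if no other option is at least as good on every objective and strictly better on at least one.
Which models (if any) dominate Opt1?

Opt2, Opt3, Opt4, Opt5, Opt6, Opt8

Opt2: price 84≤88, 0-60 6.0≤8.0 — dominates Opt1.
Opt3: price 69≤88, 0-60 6.4≤8.0 — dominates Opt1.
Opt4: price 23≤88, 0-60 4.7≤8.0 — dominates Opt1.
Opt5: price 59≤88, 0-60 7.3≤8.0 — dominates Opt1.
Opt6: price 66≤88, 0-60 4.2≤8.0 — dominates Opt1.
Opt8: price 34≤88, 0-60 6.0≤8.0 — dominates Opt1.
Others (Opt7) are each worse than Opt1 on at least one objective.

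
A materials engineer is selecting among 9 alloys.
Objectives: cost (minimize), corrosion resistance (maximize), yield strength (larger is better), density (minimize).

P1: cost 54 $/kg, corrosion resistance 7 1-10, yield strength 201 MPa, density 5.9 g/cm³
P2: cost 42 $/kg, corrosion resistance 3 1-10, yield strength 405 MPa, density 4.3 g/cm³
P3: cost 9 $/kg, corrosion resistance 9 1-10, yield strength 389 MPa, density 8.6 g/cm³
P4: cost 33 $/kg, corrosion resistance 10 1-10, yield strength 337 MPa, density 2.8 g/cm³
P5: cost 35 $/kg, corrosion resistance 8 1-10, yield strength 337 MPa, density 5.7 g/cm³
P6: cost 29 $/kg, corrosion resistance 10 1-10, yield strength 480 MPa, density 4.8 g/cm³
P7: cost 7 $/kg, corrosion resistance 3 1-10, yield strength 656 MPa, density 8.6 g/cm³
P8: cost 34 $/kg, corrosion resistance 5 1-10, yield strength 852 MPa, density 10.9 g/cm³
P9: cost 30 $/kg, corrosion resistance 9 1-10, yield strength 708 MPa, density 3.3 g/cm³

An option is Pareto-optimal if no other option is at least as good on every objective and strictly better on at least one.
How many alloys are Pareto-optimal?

6

P1: dominated by P4 (cost 33≤54, corrosion resistance 10≥7, yield strength 337≥201, density 2.8≤5.9).
P2: dominated by P9 (cost 30≤42, corrosion resistance 9≥3, yield strength 708≥405, density 3.3≤4.3).
P3: not dominated.
P4: not dominated (best density).
P5: dominated by P4 (cost 33≤35, corrosion resistance 10≥8, yield strength 337≥337, density 2.8≤5.7).
P6: not dominated.
P7: not dominated (best cost).
P8: not dominated (best yield strength).
P9: not dominated.
Pareto-optimal: P3, P4, P6, P7, P8, P9 → 6.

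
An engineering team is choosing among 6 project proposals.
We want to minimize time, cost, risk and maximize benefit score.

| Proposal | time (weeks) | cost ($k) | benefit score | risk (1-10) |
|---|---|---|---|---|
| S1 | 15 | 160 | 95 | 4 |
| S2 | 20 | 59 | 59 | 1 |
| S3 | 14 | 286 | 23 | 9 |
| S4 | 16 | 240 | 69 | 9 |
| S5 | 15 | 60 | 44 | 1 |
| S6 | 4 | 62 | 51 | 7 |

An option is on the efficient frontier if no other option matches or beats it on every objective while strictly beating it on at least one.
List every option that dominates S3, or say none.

S6

S6: time 4≤14, cost 62≤286, benefit score 51≥23, risk 7≤9 — dominates S3.
Others (S1, S2, S4, S5) are each worse than S3 on at least one objective.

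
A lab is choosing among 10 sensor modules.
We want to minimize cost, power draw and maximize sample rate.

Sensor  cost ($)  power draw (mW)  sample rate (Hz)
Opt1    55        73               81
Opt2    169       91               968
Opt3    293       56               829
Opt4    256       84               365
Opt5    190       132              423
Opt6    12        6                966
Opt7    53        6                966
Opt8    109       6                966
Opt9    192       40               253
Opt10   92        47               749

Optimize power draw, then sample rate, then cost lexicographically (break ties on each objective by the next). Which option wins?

First minimize power draw: best is 6, kept {Opt6, Opt7, Opt8}.
Then maximize sample rate: best is 966, kept {Opt6, Opt7, Opt8}.
Then minimize cost: best is 12, kept {Opt6}.

Opt6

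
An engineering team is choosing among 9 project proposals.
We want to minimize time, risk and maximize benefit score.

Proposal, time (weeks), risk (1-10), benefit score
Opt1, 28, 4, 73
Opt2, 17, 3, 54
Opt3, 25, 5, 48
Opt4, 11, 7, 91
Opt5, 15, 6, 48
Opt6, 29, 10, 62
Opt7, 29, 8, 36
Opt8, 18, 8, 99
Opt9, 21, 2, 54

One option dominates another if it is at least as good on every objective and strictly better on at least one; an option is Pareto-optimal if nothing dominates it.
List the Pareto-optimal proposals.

Opt1, Opt2, Opt4, Opt5, Opt8, Opt9

Opt1: not dominated.
Opt2: not dominated.
Opt3: dominated by Opt2 (time 17≤25, risk 3≤5, benefit score 54≥48).
Opt4: not dominated (best time).
Opt5: not dominated.
Opt6: dominated by Opt1 (time 28≤29, risk 4≤10, benefit score 73≥62).
Opt7: dominated by Opt1 (time 28≤29, risk 4≤8, benefit score 73≥36).
Opt8: not dominated (best benefit score).
Opt9: not dominated (best risk).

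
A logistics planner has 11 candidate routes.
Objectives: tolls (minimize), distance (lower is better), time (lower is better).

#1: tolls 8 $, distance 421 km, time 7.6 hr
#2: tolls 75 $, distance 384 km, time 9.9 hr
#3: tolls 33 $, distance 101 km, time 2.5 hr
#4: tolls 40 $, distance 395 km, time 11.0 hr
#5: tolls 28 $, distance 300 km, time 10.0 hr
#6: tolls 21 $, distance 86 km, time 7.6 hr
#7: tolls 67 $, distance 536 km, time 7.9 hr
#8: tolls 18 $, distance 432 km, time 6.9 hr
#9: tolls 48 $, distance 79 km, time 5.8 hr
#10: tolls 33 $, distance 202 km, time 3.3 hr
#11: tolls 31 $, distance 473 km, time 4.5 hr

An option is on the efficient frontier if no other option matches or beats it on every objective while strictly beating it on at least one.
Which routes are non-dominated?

#1: not dominated (best tolls).
#2: dominated by #3 (tolls 33≤75, distance 101≤384, time 2.5≤9.9).
#3: not dominated (best time).
#4: dominated by #3 (tolls 33≤40, distance 101≤395, time 2.5≤11.0).
#5: dominated by #6 (tolls 21≤28, distance 86≤300, time 7.6≤10.0).
#6: not dominated.
#7: dominated by #1 (tolls 8≤67, distance 421≤536, time 7.6≤7.9).
#8: not dominated.
#9: not dominated (best distance).
#10: dominated by #3 (tolls 33≤33, distance 101≤202, time 2.5≤3.3).
#11: not dominated.

#1, #3, #6, #8, #9, #11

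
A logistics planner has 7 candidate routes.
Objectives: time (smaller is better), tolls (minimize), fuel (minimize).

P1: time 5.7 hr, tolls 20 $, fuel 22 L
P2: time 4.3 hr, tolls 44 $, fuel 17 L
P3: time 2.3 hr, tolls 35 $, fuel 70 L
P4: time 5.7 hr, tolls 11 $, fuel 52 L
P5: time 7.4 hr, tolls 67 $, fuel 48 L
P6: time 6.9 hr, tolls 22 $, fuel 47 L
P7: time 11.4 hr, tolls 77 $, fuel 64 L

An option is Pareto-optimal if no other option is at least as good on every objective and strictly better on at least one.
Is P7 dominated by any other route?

P1 vs P7: time 5.7≤11.4, tolls 20≤77, fuel 22≤64 — P1 is at least as good on every objective and strictly better on at least one, so P1 dominates P7.

Yes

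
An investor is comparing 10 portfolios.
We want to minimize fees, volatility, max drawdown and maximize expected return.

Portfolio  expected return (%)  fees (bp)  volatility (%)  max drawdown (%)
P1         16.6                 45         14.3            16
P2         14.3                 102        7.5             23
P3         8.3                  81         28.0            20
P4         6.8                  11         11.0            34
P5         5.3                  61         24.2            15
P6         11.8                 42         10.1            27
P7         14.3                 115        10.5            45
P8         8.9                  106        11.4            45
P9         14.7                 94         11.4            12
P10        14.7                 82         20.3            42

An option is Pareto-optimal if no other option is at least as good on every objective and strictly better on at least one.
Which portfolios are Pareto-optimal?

P1, P2, P4, P5, P6, P9

P1: not dominated (best expected return).
P2: not dominated (best volatility).
P3: dominated by P1 (expected return 16.6≥8.3, fees 45≤81, volatility 14.3≤28.0, max drawdown 16≤20).
P4: not dominated (best fees).
P5: not dominated.
P6: not dominated.
P7: dominated by P2 (expected return 14.3≥14.3, fees 102≤115, volatility 7.5≤10.5, max drawdown 23≤45).
P8: dominated by P2 (expected return 14.3≥8.9, fees 102≤106, volatility 7.5≤11.4, max drawdown 23≤45).
P9: not dominated (best max drawdown).
P10: dominated by P1 (expected return 16.6≥14.7, fees 45≤82, volatility 14.3≤20.3, max drawdown 16≤42).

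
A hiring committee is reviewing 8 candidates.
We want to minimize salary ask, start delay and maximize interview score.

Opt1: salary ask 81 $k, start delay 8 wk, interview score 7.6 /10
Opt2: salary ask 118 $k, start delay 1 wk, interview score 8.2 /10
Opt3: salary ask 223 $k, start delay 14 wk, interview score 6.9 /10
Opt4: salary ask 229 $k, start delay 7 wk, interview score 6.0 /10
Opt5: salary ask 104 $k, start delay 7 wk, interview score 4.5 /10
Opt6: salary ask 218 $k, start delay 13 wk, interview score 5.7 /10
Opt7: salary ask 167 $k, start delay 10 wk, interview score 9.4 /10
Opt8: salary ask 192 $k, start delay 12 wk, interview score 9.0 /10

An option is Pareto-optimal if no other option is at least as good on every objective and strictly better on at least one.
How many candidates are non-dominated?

4

Opt1: not dominated (best salary ask).
Opt2: not dominated (best start delay).
Opt3: dominated by Opt1 (salary ask 81≤223, start delay 8≤14, interview score 7.6≥6.9).
Opt4: dominated by Opt2 (salary ask 118≤229, start delay 1≤7, interview score 8.2≥6.0).
Opt5: not dominated.
Opt6: dominated by Opt1 (salary ask 81≤218, start delay 8≤13, interview score 7.6≥5.7).
Opt7: not dominated (best interview score).
Opt8: dominated by Opt7 (salary ask 167≤192, start delay 10≤12, interview score 9.4≥9.0).
Pareto-optimal: Opt1, Opt2, Opt5, Opt7 → 4.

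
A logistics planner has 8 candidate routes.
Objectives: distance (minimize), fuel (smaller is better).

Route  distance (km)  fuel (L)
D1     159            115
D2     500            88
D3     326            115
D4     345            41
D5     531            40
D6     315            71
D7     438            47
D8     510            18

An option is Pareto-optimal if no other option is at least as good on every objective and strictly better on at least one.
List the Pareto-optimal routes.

D1: not dominated (best distance).
D2: dominated by D4 (distance 345≤500, fuel 41≤88).
D3: dominated by D1 (distance 159≤326, fuel 115≤115).
D4: not dominated.
D5: dominated by D8 (distance 510≤531, fuel 18≤40).
D6: not dominated.
D7: dominated by D4 (distance 345≤438, fuel 41≤47).
D8: not dominated (best fuel).

D1, D4, D6, D8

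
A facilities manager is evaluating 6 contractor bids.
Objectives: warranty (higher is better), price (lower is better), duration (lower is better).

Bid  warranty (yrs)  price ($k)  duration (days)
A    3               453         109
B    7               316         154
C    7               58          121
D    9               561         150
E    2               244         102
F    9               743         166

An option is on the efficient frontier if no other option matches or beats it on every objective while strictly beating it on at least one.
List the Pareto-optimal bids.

A, C, D, E

A: not dominated.
B: dominated by C (warranty 7≥7, price 58≤316, duration 121≤154).
C: not dominated (best price).
D: not dominated.
E: not dominated (best duration).
F: dominated by D (warranty 9≥9, price 561≤743, duration 150≤166).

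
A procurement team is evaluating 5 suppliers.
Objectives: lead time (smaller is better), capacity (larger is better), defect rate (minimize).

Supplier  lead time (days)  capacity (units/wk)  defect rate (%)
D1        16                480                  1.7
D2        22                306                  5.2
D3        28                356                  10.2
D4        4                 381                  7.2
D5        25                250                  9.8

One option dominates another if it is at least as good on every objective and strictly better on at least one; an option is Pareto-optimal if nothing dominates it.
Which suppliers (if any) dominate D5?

D1: lead time 16≤25, capacity 480≥250, defect rate 1.7≤9.8 — dominates D5.
D2: lead time 22≤25, capacity 306≥250, defect rate 5.2≤9.8 — dominates D5.
D4: lead time 4≤25, capacity 381≥250, defect rate 7.2≤9.8 — dominates D5.
Others (D3) are each worse than D5 on at least one objective.

D1, D2, D4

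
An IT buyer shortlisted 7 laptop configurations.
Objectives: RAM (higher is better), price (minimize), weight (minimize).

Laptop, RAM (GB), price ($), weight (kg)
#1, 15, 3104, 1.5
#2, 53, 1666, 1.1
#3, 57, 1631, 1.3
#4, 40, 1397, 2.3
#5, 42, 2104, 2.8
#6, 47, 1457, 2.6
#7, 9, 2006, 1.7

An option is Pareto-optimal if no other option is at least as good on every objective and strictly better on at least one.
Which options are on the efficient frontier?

#1: dominated by #2 (RAM 53≥15, price 1666≤3104, weight 1.1≤1.5).
#2: not dominated (best weight).
#3: not dominated (best RAM).
#4: not dominated (best price).
#5: dominated by #2 (RAM 53≥42, price 1666≤2104, weight 1.1≤2.8).
#6: not dominated.
#7: dominated by #2 (RAM 53≥9, price 1666≤2006, weight 1.1≤1.7).

#2, #3, #4, #6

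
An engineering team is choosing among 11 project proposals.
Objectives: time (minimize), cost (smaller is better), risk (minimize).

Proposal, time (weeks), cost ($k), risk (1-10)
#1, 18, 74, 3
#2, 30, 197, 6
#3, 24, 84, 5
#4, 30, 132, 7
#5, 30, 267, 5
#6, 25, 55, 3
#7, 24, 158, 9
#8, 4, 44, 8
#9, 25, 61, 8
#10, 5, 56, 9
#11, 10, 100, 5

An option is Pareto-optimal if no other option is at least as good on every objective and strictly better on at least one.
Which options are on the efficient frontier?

#1: not dominated.
#2: dominated by #1 (time 18≤30, cost 74≤197, risk 3≤6).
#3: dominated by #1 (time 18≤24, cost 74≤84, risk 3≤5).
#4: dominated by #1 (time 18≤30, cost 74≤132, risk 3≤7).
#5: dominated by #1 (time 18≤30, cost 74≤267, risk 3≤5).
#6: not dominated.
#7: dominated by #1 (time 18≤24, cost 74≤158, risk 3≤9).
#8: not dominated (best time).
#9: dominated by #6 (time 25≤25, cost 55≤61, risk 3≤8).
#10: dominated by #8 (time 4≤5, cost 44≤56, risk 8≤9).
#11: not dominated.

#1, #6, #8, #11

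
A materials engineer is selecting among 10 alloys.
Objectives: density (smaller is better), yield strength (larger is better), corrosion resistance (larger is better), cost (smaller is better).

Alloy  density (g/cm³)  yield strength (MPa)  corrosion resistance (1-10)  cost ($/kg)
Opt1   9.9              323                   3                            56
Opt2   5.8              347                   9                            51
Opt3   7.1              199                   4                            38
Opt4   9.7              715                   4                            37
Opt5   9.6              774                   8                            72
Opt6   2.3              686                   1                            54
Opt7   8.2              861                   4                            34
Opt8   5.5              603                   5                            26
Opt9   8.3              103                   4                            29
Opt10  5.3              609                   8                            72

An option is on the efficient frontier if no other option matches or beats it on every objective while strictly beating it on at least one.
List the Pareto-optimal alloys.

Opt2, Opt5, Opt6, Opt7, Opt8, Opt10

Opt1: dominated by Opt2 (density 5.8≤9.9, yield strength 347≥323, corrosion resistance 9≥3, cost 51≤56).
Opt2: not dominated (best corrosion resistance).
Opt3: dominated by Opt8 (density 5.5≤7.1, yield strength 603≥199, corrosion resistance 5≥4, cost 26≤38).
Opt4: dominated by Opt7 (density 8.2≤9.7, yield strength 861≥715, corrosion resistance 4≥4, cost 34≤37).
Opt5: not dominated.
Opt6: not dominated (best density).
Opt7: not dominated (best yield strength).
Opt8: not dominated (best cost).
Opt9: dominated by Opt8 (density 5.5≤8.3, yield strength 603≥103, corrosion resistance 5≥4, cost 26≤29).
Opt10: not dominated.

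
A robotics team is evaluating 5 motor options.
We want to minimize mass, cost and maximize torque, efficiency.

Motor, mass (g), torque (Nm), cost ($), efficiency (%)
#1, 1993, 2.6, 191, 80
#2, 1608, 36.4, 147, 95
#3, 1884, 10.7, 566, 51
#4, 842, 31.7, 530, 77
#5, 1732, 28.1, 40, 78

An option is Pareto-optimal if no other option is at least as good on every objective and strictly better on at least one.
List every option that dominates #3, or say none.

#2, #4, #5

#2: mass 1608≤1884, torque 36.4≥10.7, cost 147≤566, efficiency 95≥51 — dominates #3.
#4: mass 842≤1884, torque 31.7≥10.7, cost 530≤566, efficiency 77≥51 — dominates #3.
#5: mass 1732≤1884, torque 28.1≥10.7, cost 40≤566, efficiency 78≥51 — dominates #3.
Others (#1) are each worse than #3 on at least one objective.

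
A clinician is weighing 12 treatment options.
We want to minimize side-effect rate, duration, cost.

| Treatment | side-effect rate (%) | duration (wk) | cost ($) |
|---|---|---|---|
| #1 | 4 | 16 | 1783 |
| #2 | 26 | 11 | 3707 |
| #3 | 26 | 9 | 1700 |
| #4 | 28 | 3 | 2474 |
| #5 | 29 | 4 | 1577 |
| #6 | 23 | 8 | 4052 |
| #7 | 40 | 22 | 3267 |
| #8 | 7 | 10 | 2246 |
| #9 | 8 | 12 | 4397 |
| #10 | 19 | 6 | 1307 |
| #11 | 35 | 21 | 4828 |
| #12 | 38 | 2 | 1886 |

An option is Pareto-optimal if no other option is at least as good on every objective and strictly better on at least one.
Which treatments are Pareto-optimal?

#1, #4, #5, #8, #10, #12

#1: not dominated (best side-effect rate).
#2: dominated by #3 (side-effect rate 26≤26, duration 9≤11, cost 1700≤3707).
#3: dominated by #10 (side-effect rate 19≤26, duration 6≤9, cost 1307≤1700).
#4: not dominated.
#5: not dominated.
#6: dominated by #10 (side-effect rate 19≤23, duration 6≤8, cost 1307≤4052).
#7: dominated by #1 (side-effect rate 4≤40, duration 16≤22, cost 1783≤3267).
#8: not dominated.
#9: dominated by #8 (side-effect rate 7≤8, duration 10≤12, cost 2246≤4397).
#10: not dominated (best cost).
#11: dominated by #1 (side-effect rate 4≤35, duration 16≤21, cost 1783≤4828).
#12: not dominated (best duration).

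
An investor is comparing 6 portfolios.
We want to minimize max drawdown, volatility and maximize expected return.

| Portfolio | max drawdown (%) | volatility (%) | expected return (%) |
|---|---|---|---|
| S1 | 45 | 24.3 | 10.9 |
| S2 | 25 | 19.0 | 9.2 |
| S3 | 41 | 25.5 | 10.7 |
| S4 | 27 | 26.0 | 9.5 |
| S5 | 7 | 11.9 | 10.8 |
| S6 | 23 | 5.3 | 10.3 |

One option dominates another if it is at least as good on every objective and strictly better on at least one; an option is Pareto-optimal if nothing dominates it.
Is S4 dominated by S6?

S6 vs S4: max drawdown 23≤27, volatility 5.3≤26.0, expected return 10.3≥9.5 — S6 is at least as good on every objective with at least one strict improvement.

Yes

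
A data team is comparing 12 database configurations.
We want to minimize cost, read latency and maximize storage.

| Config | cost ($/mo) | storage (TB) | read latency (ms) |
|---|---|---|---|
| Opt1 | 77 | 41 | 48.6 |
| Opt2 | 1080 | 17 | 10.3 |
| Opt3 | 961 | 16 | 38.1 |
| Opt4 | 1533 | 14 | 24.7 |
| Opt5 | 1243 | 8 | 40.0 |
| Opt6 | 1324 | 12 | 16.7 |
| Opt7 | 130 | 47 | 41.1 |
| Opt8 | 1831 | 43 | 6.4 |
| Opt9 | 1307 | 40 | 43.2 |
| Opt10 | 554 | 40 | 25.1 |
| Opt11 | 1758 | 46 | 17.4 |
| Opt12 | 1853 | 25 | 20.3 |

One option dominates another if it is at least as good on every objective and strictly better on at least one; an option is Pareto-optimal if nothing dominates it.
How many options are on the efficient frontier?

6

Opt1: not dominated (best cost).
Opt2: not dominated.
Opt3: dominated by Opt10 (cost 554≤961, storage 40≥16, read latency 25.1≤38.1).
Opt4: dominated by Opt2 (cost 1080≤1533, storage 17≥14, read latency 10.3≤24.7).
Opt5: dominated by Opt2 (cost 1080≤1243, storage 17≥8, read latency 10.3≤40.0).
Opt6: dominated by Opt2 (cost 1080≤1324, storage 17≥12, read latency 10.3≤16.7).
Opt7: not dominated (best storage).
Opt8: not dominated (best read latency).
Opt9: dominated by Opt7 (cost 130≤1307, storage 47≥40, read latency 41.1≤43.2).
Opt10: not dominated.
Opt11: not dominated.
Opt12: dominated by Opt8 (cost 1831≤1853, storage 43≥25, read latency 6.4≤20.3).
Pareto-optimal: Opt1, Opt2, Opt7, Opt8, Opt10, Opt11 → 6.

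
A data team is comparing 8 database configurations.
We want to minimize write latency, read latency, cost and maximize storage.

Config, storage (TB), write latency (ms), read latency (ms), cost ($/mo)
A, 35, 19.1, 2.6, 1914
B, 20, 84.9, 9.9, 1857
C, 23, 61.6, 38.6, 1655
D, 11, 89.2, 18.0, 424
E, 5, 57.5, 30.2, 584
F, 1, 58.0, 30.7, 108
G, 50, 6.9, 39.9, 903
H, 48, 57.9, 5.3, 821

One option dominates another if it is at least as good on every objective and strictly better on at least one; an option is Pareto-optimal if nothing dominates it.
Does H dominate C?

H vs C: storage 48≥23, write latency 57.9≤61.6, read latency 5.3≤38.6, cost 821≤1655 — H is at least as good on every objective with at least one strict improvement.

Yes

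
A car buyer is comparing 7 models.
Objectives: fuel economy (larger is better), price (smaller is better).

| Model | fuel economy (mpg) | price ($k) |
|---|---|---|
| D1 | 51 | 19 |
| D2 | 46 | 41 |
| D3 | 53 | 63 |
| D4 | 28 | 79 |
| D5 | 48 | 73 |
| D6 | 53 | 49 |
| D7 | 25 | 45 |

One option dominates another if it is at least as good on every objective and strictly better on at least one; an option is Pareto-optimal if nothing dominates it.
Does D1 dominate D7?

D1 vs D7: fuel economy 51≥25, price 19≤45 — D1 is at least as good on every objective with at least one strict improvement.

Yes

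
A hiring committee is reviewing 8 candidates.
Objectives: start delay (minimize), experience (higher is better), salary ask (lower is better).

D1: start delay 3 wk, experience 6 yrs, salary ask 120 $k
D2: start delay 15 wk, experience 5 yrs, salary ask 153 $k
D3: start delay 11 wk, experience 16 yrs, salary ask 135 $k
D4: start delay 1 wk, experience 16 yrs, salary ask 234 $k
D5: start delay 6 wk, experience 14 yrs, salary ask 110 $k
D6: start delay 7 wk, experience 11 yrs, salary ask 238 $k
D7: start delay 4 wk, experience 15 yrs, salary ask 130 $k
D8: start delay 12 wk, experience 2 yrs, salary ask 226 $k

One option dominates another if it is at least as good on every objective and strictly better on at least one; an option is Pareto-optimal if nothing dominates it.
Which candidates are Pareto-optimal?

D1: not dominated.
D2: dominated by D1 (start delay 3≤15, experience 6≥5, salary ask 120≤153).
D3: not dominated.
D4: not dominated (best start delay).
D5: not dominated (best salary ask).
D6: dominated by D4 (start delay 1≤7, experience 16≥11, salary ask 234≤238).
D7: not dominated.
D8: dominated by D1 (start delay 3≤12, experience 6≥2, salary ask 120≤226).

D1, D3, D4, D5, D7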